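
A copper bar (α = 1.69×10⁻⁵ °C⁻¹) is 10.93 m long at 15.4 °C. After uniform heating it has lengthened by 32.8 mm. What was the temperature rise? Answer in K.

ΔL = αL₀ΔT ⇒ ΔT = ΔL / (αL₀)
ΔT = 32.8×10⁻³ m / (1.69×10⁻⁵ × 10.93 m) = 177.57 K

ΔT = 178 K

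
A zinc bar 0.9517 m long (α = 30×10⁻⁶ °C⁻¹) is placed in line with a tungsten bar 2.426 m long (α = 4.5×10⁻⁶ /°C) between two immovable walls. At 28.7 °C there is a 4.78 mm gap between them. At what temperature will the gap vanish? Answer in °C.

T = 150 °C

Gap closes when ΔL₁ + ΔL₂ = 4.78 mm = 4.78×10⁻³ m
(α₁L₁ + α₂L₂)ΔT = g
α₁L₁ + α₂L₂ = 30×10⁻⁶×0.9517 + 4.5×10⁻⁶×2.426 = 3.9468×10⁻⁵ m/K
ΔT = 4.78×10⁻³ / 3.9468×10⁻⁵ = 121.11 K
T = 28.7 + 121.11 = 149.81 °C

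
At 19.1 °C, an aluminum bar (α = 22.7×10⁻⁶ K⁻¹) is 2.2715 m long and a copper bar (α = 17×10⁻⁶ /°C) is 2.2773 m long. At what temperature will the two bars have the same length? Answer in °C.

T = 470.5 °C

L₁(1 + α₁ΔT) = L₂(1 + α₂ΔT) ⇒ ΔT = (L₂ − L₁)/(α₁L₁ − α₂L₂)
L₂ − L₁ = 2.2773 − 2.2715 = 5.80×10⁻³ m
α₁L₁ − α₂L₂ = 22.7×10⁻⁶×2.2715 − 17×10⁻⁶×2.2773 = 1.284895×10⁻⁵ m/K
ΔT = 5.80×10⁻³ / 1.284895×10⁻⁵ = 451.399 K
T = 19.1 + 451.399 = 470.499 °C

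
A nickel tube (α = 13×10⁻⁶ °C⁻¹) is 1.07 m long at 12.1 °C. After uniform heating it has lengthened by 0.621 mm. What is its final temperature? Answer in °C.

ΔL = αL₀ΔT ⇒ ΔT = ΔL / (αL₀)
ΔT = 0.621×10⁻³ m / (13×10⁻⁶ × 1.07 m) = 44.644 K
T = 12.1 + 44.644 = 56.744 °C

T = 56.7 °C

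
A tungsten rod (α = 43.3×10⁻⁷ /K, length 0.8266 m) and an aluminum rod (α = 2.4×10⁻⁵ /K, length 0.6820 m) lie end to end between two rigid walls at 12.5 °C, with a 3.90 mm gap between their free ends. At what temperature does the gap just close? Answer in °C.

T = 208 °C

Gap closes when ΔL₁ + ΔL₂ = 3.90 mm = 3.90×10⁻³ m
(α₁L₁ + α₂L₂)ΔT = g
α₁L₁ + α₂L₂ = 43.3×10⁻⁷×0.8266 + 2.4×10⁻⁵×0.6820 = 1.9947178×10⁻⁵ m/K
ΔT = 3.90×10⁻³ / 1.9947178×10⁻⁵ = 195.52 K
T = 12.5 + 195.52 = 208.02 °C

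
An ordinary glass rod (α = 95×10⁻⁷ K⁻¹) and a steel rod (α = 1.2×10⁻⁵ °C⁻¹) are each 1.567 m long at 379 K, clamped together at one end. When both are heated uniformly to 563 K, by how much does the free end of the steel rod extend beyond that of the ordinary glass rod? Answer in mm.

ΔT = 184 K
ordinary glass: ΔL = 95×10⁻⁷ × 1.567 m × 184 = 2.7391×10⁻³ m = 2.7391 mm
steel: ΔL = 1.2×10⁻⁵ × 1.567 m × 184 = 3.4599×10⁻³ m = 3.4599 mm
difference = 3.4599 − 2.7391 = 0.7208 mm

0.721 mm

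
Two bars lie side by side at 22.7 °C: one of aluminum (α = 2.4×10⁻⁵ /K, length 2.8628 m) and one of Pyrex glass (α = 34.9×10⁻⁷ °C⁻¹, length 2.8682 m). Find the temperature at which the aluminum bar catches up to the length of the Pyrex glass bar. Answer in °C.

T = 114.7 °C

Equal length when α₁L₁ΔT − α₂L₂ΔT = L₂ − L₁ = 5.40×10⁻³ m
α₁L₁ = 6.87072×10⁻⁵, α₂L₂ = 1.0010018×10⁻⁵ → Δ(αL) = 5.8697182×10⁻⁵ m/K
ΔT = 5.40×10⁻³ / 5.8697182×10⁻⁵ = 91.998 K, so T = 22.7 + 91.998 = 114.698 °C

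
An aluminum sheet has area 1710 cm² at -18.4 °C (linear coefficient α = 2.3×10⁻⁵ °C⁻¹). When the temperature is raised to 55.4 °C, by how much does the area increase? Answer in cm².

Area coefficient ≈ 2α; |ΔT| = 73.8 K
ΔA = 2αA₀ΔT = 2(2.3×10⁻⁵)(1710)(73.8) = 5.81 cm²

ΔA = 5.81 cm²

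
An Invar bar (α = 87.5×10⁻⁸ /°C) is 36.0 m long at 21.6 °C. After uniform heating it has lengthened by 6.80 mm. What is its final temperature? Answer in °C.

T = 237 °C

ΔL = αL₀ΔT ⇒ ΔT = ΔL / (αL₀)
ΔT = 6.80×10⁻³ m / (87.5×10⁻⁸ × 36.0 m) = 215.87 K
T = 21.6 + 215.87 = 237.47 °C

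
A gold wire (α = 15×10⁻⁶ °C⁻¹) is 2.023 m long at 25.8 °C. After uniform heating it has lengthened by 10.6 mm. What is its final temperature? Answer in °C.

T = 375 °C

ΔL = αL₀ΔT ⇒ ΔT = ΔL / (αL₀)
ΔT = 10.6×10⁻³ m / (15×10⁻⁶ × 2.023 m) = 349.32 K
T = 25.8 + 349.32 = 375.12 °C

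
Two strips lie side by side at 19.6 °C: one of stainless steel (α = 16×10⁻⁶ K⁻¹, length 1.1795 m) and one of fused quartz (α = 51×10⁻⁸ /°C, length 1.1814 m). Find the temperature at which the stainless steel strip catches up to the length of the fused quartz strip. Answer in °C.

L₁(1 + α₁ΔT) = L₂(1 + α₂ΔT) ⇒ ΔT = (L₂ − L₁)/(α₁L₁ − α₂L₂)
L₂ − L₁ = 1.1814 − 1.1795 = 1.90×10⁻³ m
α₁L₁ − α₂L₂ = 16×10⁻⁶×1.1795 − 51×10⁻⁸×1.1814 = 1.8269486×10⁻⁵ m/K
ΔT = 1.90×10⁻³ / 1.8269486×10⁻⁵ = 103.999 K
T = 19.6 + 103.999 = 123.599 °C

T = 123.6 °C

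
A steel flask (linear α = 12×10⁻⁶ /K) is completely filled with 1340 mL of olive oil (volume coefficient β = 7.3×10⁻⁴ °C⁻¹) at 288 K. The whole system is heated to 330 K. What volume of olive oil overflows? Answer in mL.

39.1 mL

The flask also expands: β_container ≈ 3α = 3.6×10⁻⁵ /K
Net overflow = V₀(β_liq − 3α_cont)ΔT
β − 3α = 7.30×10⁻⁴ − 3.6×10⁻⁵ = 6.94×10⁻⁴ /K; ΔT = 42 K
ΔV = 1340 × 6.94×10⁻⁴ × 42 = 39.1 mL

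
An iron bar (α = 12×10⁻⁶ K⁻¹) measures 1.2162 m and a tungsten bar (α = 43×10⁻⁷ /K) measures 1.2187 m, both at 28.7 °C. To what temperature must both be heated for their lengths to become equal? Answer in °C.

T = 296.0 °C

Equal length when α₁L₁ΔT − α₂L₂ΔT = L₂ − L₁ = 2.50×10⁻³ m
α₁L₁ = 1.45944×10⁻⁵, α₂L₂ = 5.24041×10⁻⁶ → Δ(αL) = 9.35399×10⁻⁶ m/K
ΔT = 2.50×10⁻³ / 9.35399×10⁻⁶ = 267.266 K, so T = 28.7 + 267.266 = 295.966 °C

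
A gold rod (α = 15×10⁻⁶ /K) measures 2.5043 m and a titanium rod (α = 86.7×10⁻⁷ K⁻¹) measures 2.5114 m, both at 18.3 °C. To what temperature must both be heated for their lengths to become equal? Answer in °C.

T = 467.9 °C

L₁(1 + α₁ΔT) = L₂(1 + α₂ΔT) ⇒ ΔT = (L₂ − L₁)/(α₁L₁ − α₂L₂)
L₂ − L₁ = 2.5114 − 2.5043 = 7.10×10⁻³ m
α₁L₁ − α₂L₂ = 15×10⁻⁶×2.5043 − 86.7×10⁻⁷×2.5114 = 1.5790662×10⁻⁵ m/K
ΔT = 7.10×10⁻³ / 1.5790662×10⁻⁵ = 449.633 K
T = 18.3 + 449.633 = 467.933 °C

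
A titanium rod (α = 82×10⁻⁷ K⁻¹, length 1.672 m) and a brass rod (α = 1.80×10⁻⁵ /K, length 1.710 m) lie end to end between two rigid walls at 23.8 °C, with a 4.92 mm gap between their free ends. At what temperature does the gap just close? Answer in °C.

Gap closes when ΔL₁ + ΔL₂ = 4.92 mm = 4.92×10⁻³ m
(α₁L₁ + α₂L₂)ΔT = g
α₁L₁ + α₂L₂ = 82×10⁻⁷×1.672 + 1.80×10⁻⁵×1.710 = 4.44904×10⁻⁵ m/K
ΔT = 4.92×10⁻³ / 4.44904×10⁻⁵ = 110.59 K
T = 23.8 + 110.59 = 134.39 °C

T = 134 °C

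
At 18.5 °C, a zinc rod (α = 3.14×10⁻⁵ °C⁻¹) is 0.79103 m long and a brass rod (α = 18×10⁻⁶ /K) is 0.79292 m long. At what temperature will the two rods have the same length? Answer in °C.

T = 197.4 °C

L₁(1 + α₁ΔT) = L₂(1 + α₂ΔT) ⇒ ΔT = (L₂ − L₁)/(α₁L₁ − α₂L₂)
L₂ − L₁ = 0.79292 − 0.79103 = 1.89×10⁻³ m
α₁L₁ − α₂L₂ = 3.14×10⁻⁵×0.79103 − 18×10⁻⁶×0.79292 = 1.0565782×10⁻⁵ m/K
ΔT = 1.89×10⁻³ / 1.0565782×10⁻⁵ = 178.879 K
T = 18.5 + 178.879 = 197.379 °C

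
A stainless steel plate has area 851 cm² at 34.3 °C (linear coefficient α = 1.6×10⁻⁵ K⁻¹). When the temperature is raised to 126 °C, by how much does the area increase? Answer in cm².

ΔA = 2.50 cm²

Area coefficient ≈ 2α; |ΔT| = 91.7 K
ΔA = 2αA₀ΔT = 2(1.6×10⁻⁵)(851)(91.7) = 2.50 cm²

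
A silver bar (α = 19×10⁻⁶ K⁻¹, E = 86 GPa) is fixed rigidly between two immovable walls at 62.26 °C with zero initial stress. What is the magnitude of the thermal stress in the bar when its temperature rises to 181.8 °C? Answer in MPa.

σ = 195 MPa

Fully constrained: the free strain ε = αΔT is blocked, so σ = Eε = EαΔT.
|ΔT| = 119.54 K
σ = 86.0×10⁹ × 19×10⁻⁶ × 119.54 = 1.95×10⁸ Pa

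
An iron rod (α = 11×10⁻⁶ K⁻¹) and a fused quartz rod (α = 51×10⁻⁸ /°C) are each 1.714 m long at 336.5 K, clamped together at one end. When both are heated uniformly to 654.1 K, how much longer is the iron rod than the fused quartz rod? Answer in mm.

5.71 mm

ΔT = 317.6 K
iron: ΔL = 11×10⁻⁶ × 1.714 m × 317.6 = 5.9880×10⁻³ m = 5.9880 mm
fused quartz: ΔL = 51×10⁻⁸ × 1.714 m × 317.6 = 2.7763×10⁻⁴ m = 0.27763 mm
difference = 5.9880 − 0.27763 = 5.71037 mm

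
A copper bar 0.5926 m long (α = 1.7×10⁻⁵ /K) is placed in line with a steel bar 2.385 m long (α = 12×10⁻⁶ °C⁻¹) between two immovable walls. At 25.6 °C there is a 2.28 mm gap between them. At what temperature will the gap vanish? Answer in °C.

Gap closes when ΔL₁ + ΔL₂ = 2.28 mm = 2.28×10⁻³ m
(α₁L₁ + α₂L₂)ΔT = g
α₁L₁ + α₂L₂ = 1.7×10⁻⁵×0.5926 + 12×10⁻⁶×2.385 = 3.86942×10⁻⁵ m/K
ΔT = 2.28×10⁻³ / 3.86942×10⁻⁵ = 58.924 K
T = 25.6 + 58.924 = 84.524 °C

T = 84.5 °C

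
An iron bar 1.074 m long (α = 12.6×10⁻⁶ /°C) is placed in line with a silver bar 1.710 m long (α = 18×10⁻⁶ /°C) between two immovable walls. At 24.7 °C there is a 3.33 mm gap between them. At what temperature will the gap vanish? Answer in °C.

α₁L₁ = 1.35324×10⁻⁵ m/K, α₂L₂ = 3.078×10⁻⁵ m/K → total 4.43124×10⁻⁵ m/K
ΔT = g/(α₁L₁+α₂L₂) = 3.33×10⁻³ / 4.43124×10⁻⁵ = 75.148 K
T = 24.7 + 75.148 = 99.848 °C

T = 99.8 °C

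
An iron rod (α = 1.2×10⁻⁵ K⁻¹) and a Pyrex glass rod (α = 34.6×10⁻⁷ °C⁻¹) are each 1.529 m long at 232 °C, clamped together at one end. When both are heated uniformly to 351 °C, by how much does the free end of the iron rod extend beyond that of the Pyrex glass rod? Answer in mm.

ΔT = 119 K
iron: ΔL = 1.2×10⁻⁵ × 1.529 m × 119 = 2.1834×10⁻³ m = 2.1834 mm
Pyrex glass: ΔL = 34.6×10⁻⁷ × 1.529 m × 119 = 6.2955×10⁻⁴ m = 0.62955 mm
difference = 2.1834 − 0.62955 = 1.55385 mm

1.55 mm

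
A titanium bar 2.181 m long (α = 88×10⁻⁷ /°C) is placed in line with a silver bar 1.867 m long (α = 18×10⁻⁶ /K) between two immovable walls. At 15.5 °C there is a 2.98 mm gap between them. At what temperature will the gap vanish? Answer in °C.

Gap closes when ΔL₁ + ΔL₂ = 2.98 mm = 2.98×10⁻³ m
(α₁L₁ + α₂L₂)ΔT = g
α₁L₁ + α₂L₂ = 88×10⁻⁷×2.181 + 18×10⁻⁶×1.867 = 5.27988×10⁻⁵ m/K
ΔT = 2.98×10⁻³ / 5.27988×10⁻⁵ = 56.441 K
T = 15.5 + 56.441 = 71.941 °C

T = 71.9 °C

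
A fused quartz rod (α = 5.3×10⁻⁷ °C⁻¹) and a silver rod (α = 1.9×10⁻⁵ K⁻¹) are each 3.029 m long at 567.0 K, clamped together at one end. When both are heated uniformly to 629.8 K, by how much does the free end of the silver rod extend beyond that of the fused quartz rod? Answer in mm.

3.51 mm

ΔT = 62.8 K
fused quartz: ΔL = 5.3×10⁻⁷ × 3.029 m × 62.8 = 1.0082×10⁻⁴ m = 0.10082 mm
silver: ΔL = 1.9×10⁻⁵ × 3.029 m × 62.8 = 3.6142×10⁻³ m = 3.6142 mm
difference = 3.6142 − 0.10082 = 3.51338 mm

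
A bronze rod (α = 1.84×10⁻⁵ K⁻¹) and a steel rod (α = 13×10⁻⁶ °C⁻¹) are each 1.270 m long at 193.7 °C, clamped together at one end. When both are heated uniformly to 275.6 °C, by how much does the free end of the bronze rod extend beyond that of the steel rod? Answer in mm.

0.562 mm

ΔT = 81.9 K
bronze: ΔL = 1.84×10⁻⁵ × 1.270 m × 81.9 = 1.9138×10⁻³ m = 1.9138 mm
steel: ΔL = 13×10⁻⁶ × 1.270 m × 81.9 = 1.3522×10⁻³ m = 1.3522 mm
difference = 1.9138 − 1.3522 = 0.5616 mm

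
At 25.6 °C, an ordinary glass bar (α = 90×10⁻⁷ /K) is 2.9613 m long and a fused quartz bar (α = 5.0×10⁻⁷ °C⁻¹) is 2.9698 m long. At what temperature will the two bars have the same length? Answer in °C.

Equal length when α₁L₁ΔT − α₂L₂ΔT = L₂ − L₁ = 8.50×10⁻³ m
α₁L₁ = 2.66517×10⁻⁵, α₂L₂ = 1.4849×10⁻⁶ → Δ(αL) = 2.51668×10⁻⁵ m/K
ΔT = 8.50×10⁻³ / 2.51668×10⁻⁵ = 337.747 K, so T = 25.6 + 337.747 = 363.347 °C

T = 363.3 °C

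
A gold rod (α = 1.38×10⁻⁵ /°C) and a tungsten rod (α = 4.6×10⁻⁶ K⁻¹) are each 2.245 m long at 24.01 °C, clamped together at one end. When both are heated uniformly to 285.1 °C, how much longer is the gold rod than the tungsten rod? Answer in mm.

ΔT = 261.09 K
gold: ΔL = 1.38×10⁻⁵ × 2.245 m × 261.09 = 8.0888×10⁻³ m = 8.0888 mm
tungsten: ΔL = 4.6×10⁻⁶ × 2.245 m × 261.09 = 2.6963×10⁻³ m = 2.6963 mm
difference = 8.0888 − 2.6963 = 5.3925 mm

5.39 mm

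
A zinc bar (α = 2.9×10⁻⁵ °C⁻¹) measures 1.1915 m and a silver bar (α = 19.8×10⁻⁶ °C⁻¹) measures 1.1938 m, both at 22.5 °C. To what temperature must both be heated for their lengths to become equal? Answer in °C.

T = 233.2 °C

Equal length when α₁L₁ΔT − α₂L₂ΔT = L₂ − L₁ = 2.30×10⁻³ m
α₁L₁ = 3.45535×10⁻⁵, α₂L₂ = 2.363724×10⁻⁵ → Δ(αL) = 1.091626×10⁻⁵ m/K
ΔT = 2.30×10⁻³ / 1.091626×10⁻⁵ = 210.695 K, so T = 22.5 + 210.695 = 233.195 °C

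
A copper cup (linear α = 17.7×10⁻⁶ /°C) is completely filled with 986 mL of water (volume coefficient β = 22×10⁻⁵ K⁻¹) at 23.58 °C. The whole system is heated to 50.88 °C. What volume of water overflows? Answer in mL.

4.49 mL

The cup also expands: β_container ≈ 3α = 5.31×10⁻⁵ /K
Net overflow = V₀(β_liq − 3α_cont)ΔT
β − 3α = 2.20×10⁻⁴ − 5.31×10⁻⁵ = 1.669×10⁻⁴ /K; ΔT = 27.30 K
ΔV = 986 × 1.669×10⁻⁴ × 27.30 = 4.49 mL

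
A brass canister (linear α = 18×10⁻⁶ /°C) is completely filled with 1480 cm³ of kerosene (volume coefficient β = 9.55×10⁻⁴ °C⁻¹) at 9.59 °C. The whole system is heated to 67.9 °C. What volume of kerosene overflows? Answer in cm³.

The canister also expands: β_container ≈ 3α = 5.4×10⁻⁵ /K
Net overflow = V₀(β_liq − 3α_cont)ΔT
β − 3α = 9.55×10⁻⁴ − 5.4×10⁻⁵ = 9.01×10⁻⁴ /K; ΔT = 58.31 K
ΔV = 1480 × 9.01×10⁻⁴ × 58.31 = 77.8 cm³

77.8 cm³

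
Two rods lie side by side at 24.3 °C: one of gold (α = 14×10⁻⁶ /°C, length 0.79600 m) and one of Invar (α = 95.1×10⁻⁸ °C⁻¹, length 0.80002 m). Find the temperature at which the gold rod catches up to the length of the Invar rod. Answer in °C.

T = 411.5 °C

L₁(1 + α₁ΔT) = L₂(1 + α₂ΔT) ⇒ ΔT = (L₂ − L₁)/(α₁L₁ − α₂L₂)
L₂ − L₁ = 0.80002 − 0.79600 = 4.02×10⁻³ m
α₁L₁ − α₂L₂ = 14×10⁻⁶×0.79600 − 95.1×10⁻⁸×0.80002 = 1.038318098×10⁻⁵ m/K
ΔT = 4.02×10⁻³ / 1.038318098×10⁻⁵ = 387.165 K
T = 24.3 + 387.165 = 411.465 °C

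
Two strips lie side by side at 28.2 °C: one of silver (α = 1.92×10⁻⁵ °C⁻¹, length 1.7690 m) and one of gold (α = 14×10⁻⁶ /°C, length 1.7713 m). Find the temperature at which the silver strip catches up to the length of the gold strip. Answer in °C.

Equal length when α₁L₁ΔT − α₂L₂ΔT = L₂ − L₁ = 2.30×10⁻³ m
α₁L₁ = 3.39648×10⁻⁵, α₂L₂ = 2.47982×10⁻⁵ → Δ(αL) = 9.1666×10⁻⁶ m/K
ΔT = 2.30×10⁻³ / 9.1666×10⁻⁶ = 250.911 K, so T = 28.2 + 250.911 = 279.111 °C

T = 279.1 °C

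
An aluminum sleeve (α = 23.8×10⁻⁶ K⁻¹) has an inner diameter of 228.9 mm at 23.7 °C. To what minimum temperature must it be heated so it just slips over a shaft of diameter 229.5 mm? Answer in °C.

T = 134 °C

Required Δd = 229.5 − 228.9 = 0.6 mm
Δd = αd₀ΔT ⇒ ΔT = Δd/(αd₀) = 0.6 / (23.8×10⁻⁶ × 228.9) = 110.14 K
T_min = 23.7 + 110.14 = 133.84 °C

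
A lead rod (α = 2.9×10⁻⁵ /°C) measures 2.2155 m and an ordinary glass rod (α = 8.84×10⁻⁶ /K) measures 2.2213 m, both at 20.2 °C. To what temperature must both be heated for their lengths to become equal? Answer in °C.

T = 150.2 °C

Equal length when α₁L₁ΔT − α₂L₂ΔT = L₂ − L₁ = 5.80×10⁻³ m
α₁L₁ = 6.42495×10⁻⁵, α₂L₂ = 1.9636292×10⁻⁵ → Δ(αL) = 4.4613208×10⁻⁵ m/K
ΔT = 5.80×10⁻³ / 4.4613208×10⁻⁵ = 130.006 K, so T = 20.2 + 130.006 = 150.206 °C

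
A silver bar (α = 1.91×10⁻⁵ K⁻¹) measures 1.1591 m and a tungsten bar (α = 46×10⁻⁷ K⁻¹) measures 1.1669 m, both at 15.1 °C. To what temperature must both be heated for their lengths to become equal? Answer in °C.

T = 480.2 °C

Equal length when α₁L₁ΔT − α₂L₂ΔT = L₂ − L₁ = 7.80×10⁻³ m
α₁L₁ = 2.213881×10⁻⁵, α₂L₂ = 5.36774×10⁻⁶ → Δ(αL) = 1.677107×10⁻⁵ m/K
ΔT = 7.80×10⁻³ / 1.677107×10⁻⁵ = 465.087 K, so T = 15.1 + 465.087 = 480.187 °C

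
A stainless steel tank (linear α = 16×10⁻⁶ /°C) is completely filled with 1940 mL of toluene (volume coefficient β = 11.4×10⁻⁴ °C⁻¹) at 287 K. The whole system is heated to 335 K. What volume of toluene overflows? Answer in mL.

The tank also expands: β_container ≈ 3α = 4.8×10⁻⁵ /K
Net overflow = V₀(β_liq − 3α_cont)ΔT
β − 3α = 1.14×10⁻³ − 4.8×10⁻⁵ = 1.092×10⁻³ /K; ΔT = 48 K
ΔV = 1940 × 1.092×10⁻³ × 48 = 102 mL

102 mL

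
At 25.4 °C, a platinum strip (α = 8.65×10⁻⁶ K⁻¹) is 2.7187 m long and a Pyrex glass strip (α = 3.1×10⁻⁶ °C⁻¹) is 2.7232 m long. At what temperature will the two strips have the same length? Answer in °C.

T = 323.9 °C

L₁(1 + α₁ΔT) = L₂(1 + α₂ΔT) ⇒ ΔT = (L₂ − L₁)/(α₁L₁ − α₂L₂)
L₂ − L₁ = 2.7232 − 2.7187 = 4.50×10⁻³ m
α₁L₁ − α₂L₂ = 8.65×10⁻⁶×2.7187 − 3.1×10⁻⁶×2.7232 = 1.5074835×10⁻⁵ m/K
ΔT = 4.50×10⁻³ / 1.5074835×10⁻⁵ = 298.511 K
T = 25.4 + 298.511 = 323.911 °C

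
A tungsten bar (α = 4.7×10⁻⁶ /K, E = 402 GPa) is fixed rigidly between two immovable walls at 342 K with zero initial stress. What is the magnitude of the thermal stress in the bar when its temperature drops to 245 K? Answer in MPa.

σ = 183 MPa

Fully constrained: the free strain ε = αΔT is blocked, so σ = Eε = EαΔT.
|ΔT| = 97 K
σ = 402×10⁹ × 4.7×10⁻⁶ × 97 = 1.83×10⁸ Pa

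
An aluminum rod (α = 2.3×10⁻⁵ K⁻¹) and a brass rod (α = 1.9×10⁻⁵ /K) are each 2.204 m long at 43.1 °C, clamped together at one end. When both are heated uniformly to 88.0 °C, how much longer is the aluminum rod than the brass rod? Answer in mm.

0.396 mm

ΔT = 44.9 K
aluminum: ΔL = 2.3×10⁻⁵ × 2.204 m × 44.9 = 2.2761×10⁻³ m = 2.2761 mm
brass: ΔL = 1.9×10⁻⁵ × 2.204 m × 44.9 = 1.8802×10⁻³ m = 1.8802 mm
difference = 2.2761 − 1.8802 = 0.3959 mm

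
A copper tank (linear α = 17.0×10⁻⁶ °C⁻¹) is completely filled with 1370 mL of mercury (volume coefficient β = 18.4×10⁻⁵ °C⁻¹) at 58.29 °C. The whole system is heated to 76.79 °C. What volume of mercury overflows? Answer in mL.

3.37 mL

The tank also expands: β_container ≈ 3α = 5.1×10⁻⁵ /K
Net overflow = V₀(β_liq − 3α_cont)ΔT
β − 3α = 1.84×10⁻⁴ − 5.1×10⁻⁵ = 1.33×10⁻⁴ /K; ΔT = 18.50 K
ΔV = 1370 × 1.33×10⁻⁴ × 18.50 = 3.37 mL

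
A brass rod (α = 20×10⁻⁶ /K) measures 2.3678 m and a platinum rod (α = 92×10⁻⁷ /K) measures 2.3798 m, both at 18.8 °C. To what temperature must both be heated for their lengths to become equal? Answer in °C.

Equal length when α₁L₁ΔT − α₂L₂ΔT = L₂ − L₁ = 1.20×10⁻² m
α₁L₁ = 4.7356×10⁻⁵, α₂L₂ = 2.189416×10⁻⁵ → Δ(αL) = 2.546184×10⁻⁵ m/K
ΔT = 1.20×10⁻² / 2.546184×10⁻⁵ = 471.294 K, so T = 18.8 + 471.294 = 490.094 °C

T = 490.1 °C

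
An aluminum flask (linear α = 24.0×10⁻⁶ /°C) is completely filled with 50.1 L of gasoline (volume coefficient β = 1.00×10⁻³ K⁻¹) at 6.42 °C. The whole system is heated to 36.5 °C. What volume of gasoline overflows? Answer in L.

The flask also expands: β_container ≈ 3α = 7.2×10⁻⁵ /K
Net overflow = V₀(β_liq − 3α_cont)ΔT
β − 3α = 1.00×10⁻³ − 7.2×10⁻⁵ = 9.28×10⁻⁴ /K; ΔT = 30.08 K
ΔV = 50.1 × 9.28×10⁻⁴ × 30.08 = 1.40 L

1.40 L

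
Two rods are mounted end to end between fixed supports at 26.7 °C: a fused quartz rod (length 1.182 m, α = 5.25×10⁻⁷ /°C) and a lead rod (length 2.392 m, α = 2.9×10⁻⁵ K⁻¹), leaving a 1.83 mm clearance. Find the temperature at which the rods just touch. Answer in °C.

α₁L₁ = 6.2055×10⁻⁷ m/K, α₂L₂ = 6.9368×10⁻⁵ m/K → total 6.998855×10⁻⁵ m/K
ΔT = g/(α₁L₁+α₂L₂) = 1.83×10⁻³ / 6.998855×10⁻⁵ = 26.147 K
T = 26.7 + 26.147 = 52.847 °C

T = 52.8 °C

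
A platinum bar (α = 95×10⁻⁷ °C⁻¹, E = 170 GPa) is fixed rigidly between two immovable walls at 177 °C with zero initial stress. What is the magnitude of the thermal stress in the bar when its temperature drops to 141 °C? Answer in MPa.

Fully constrained: the free strain ε = αΔT is blocked, so σ = Eε = EαΔT.
|ΔT| = 36 K
σ = 170×10⁹ × 95×10⁻⁷ × 36 = 5.81×10⁷ Pa

σ = 58.1 MPa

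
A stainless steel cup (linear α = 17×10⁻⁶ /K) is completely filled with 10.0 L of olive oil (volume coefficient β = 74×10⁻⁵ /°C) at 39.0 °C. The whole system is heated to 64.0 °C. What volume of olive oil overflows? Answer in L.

The cup also expands: β_container ≈ 3α = 5.1×10⁻⁵ /K
Net overflow = V₀(β_liq − 3α_cont)ΔT
β − 3α = 7.40×10⁻⁴ − 5.1×10⁻⁵ = 6.89×10⁻⁴ /K; ΔT = 25.0 K
ΔV = 10.0 × 6.89×10⁻⁴ × 25.0 = 0.172 L

0.172 L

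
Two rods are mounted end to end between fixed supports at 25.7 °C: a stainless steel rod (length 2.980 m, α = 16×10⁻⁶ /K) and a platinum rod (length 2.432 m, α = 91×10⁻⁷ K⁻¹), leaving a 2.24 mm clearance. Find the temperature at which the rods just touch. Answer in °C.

T = 57.8 °C

α₁L₁ = 4.768×10⁻⁵ m/K, α₂L₂ = 2.21312×10⁻⁵ m/K → total 6.98112×10⁻⁵ m/K
ΔT = g/(α₁L₁+α₂L₂) = 2.24×10⁻³ / 6.98112×10⁻⁵ = 32.087 K
T = 25.7 + 32.087 = 57.787 °C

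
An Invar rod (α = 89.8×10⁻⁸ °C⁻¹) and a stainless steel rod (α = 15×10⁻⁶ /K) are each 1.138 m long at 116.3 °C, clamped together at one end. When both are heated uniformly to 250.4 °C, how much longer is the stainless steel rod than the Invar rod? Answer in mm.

2.15 mm

ΔT = 134.1 K
Invar: ΔL = 89.8×10⁻⁸ × 1.138 m × 134.1 = 1.3704×10⁻⁴ m = 0.13704 mm
stainless steel: ΔL = 15×10⁻⁶ × 1.138 m × 134.1 = 2.2891×10⁻³ m = 2.2891 mm
difference = 2.2891 − 0.13704 = 2.15206 mm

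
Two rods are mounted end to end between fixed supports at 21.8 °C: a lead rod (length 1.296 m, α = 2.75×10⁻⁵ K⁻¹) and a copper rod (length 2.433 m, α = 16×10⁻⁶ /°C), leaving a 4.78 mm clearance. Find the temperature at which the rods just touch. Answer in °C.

T = 85.9 °C

Gap closes when ΔL₁ + ΔL₂ = 4.78 mm = 4.78×10⁻³ m
(α₁L₁ + α₂L₂)ΔT = g
α₁L₁ + α₂L₂ = 2.75×10⁻⁵×1.296 + 16×10⁻⁶×2.433 = 7.4568×10⁻⁵ m/K
ΔT = 4.78×10⁻³ / 7.4568×10⁻⁵ = 64.103 K
T = 21.8 + 64.103 = 85.903 °C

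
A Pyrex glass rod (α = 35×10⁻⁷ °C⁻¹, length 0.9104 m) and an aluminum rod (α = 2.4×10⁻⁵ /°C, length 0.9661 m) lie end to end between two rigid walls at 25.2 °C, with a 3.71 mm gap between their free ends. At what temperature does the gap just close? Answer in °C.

α₁L₁ = 3.1864×10⁻⁶ m/K, α₂L₂ = 2.31864×10⁻⁵ m/K → total 2.63728×10⁻⁵ m/K
ΔT = g/(α₁L₁+α₂L₂) = 3.71×10⁻³ / 2.63728×10⁻⁵ = 140.68 K
T = 25.2 + 140.68 = 165.88 °C

T = 166 °C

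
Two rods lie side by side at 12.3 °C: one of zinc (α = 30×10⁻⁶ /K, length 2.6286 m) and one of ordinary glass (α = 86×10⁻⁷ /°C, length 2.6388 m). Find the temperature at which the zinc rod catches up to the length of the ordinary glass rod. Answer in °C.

L₁(1 + α₁ΔT) = L₂(1 + α₂ΔT) ⇒ ΔT = (L₂ − L₁)/(α₁L₁ − α₂L₂)
L₂ − L₁ = 2.6388 − 2.6286 = 1.02×10⁻² m
α₁L₁ − α₂L₂ = 30×10⁻⁶×2.6286 − 86×10⁻⁷×2.6388 = 5.616432×10⁻⁵ m/K
ΔT = 1.02×10⁻² / 5.616432×10⁻⁵ = 181.610 K
T = 12.3 + 181.610 = 193.910 °C

T = 193.9 °C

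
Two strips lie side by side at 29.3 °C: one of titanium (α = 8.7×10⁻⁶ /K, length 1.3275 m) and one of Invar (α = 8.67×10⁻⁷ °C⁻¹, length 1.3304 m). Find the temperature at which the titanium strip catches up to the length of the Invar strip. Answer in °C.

Equal length when α₁L₁ΔT − α₂L₂ΔT = L₂ − L₁ = 2.90×10⁻³ m
α₁L₁ = 1.154925×10⁻⁵, α₂L₂ = 1.1534568×10⁻⁶ → Δ(αL) = 1.03957932×10⁻⁵ m/K
ΔT = 2.90×10⁻³ / 1.03957932×10⁻⁵ = 278.959 K, so T = 29.3 + 278.959 = 308.259 °C

T = 308.3 °C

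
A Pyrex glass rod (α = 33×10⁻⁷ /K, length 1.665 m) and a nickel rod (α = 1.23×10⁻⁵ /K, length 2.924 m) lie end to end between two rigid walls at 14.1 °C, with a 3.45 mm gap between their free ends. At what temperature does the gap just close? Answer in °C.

Gap closes when ΔL₁ + ΔL₂ = 3.45 mm = 3.45×10⁻³ m
(α₁L₁ + α₂L₂)ΔT = g
α₁L₁ + α₂L₂ = 33×10⁻⁷×1.665 + 1.23×10⁻⁵×2.924 = 4.14597×10⁻⁵ m/K
ΔT = 3.45×10⁻³ / 4.14597×10⁻⁵ = 83.213 K
T = 14.1 + 83.213 = 97.313 °C

T = 97.3 °C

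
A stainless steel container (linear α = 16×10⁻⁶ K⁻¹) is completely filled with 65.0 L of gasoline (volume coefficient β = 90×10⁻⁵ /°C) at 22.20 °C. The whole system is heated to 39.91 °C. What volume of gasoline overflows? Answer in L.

0.981 L

The container also expands: β_container ≈ 3α = 4.8×10⁻⁵ /K
Net overflow = V₀(β_liq − 3α_cont)ΔT
β − 3α = 9.00×10⁻⁴ − 4.8×10⁻⁵ = 8.52×10⁻⁴ /K; ΔT = 17.71 K
ΔV = 65.0 × 8.52×10⁻⁴ × 17.71 = 0.981 L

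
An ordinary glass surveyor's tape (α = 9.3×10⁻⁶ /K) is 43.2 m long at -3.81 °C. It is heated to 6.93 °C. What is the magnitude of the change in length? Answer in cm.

ΔL = 0.431 cm

|ΔT| = |6.93 − (-3.81)| = 10.74 K
ΔL = αL₀ΔT = (9.3×10⁻⁶)(43.2)(10.74) = 4.31×10⁻³ m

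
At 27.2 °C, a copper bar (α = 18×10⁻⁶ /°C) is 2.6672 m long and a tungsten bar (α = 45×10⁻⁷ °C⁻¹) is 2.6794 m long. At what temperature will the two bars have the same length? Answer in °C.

T = 366.5 °C

L₁(1 + α₁ΔT) = L₂(1 + α₂ΔT) ⇒ ΔT = (L₂ − L₁)/(α₁L₁ − α₂L₂)
L₂ − L₁ = 2.6794 − 2.6672 = 1.22×10⁻² m
α₁L₁ − α₂L₂ = 18×10⁻⁶×2.6672 − 45×10⁻⁷×2.6794 = 3.59523×10⁻⁵ m/K
ΔT = 1.22×10⁻² / 3.59523×10⁻⁵ = 339.339 K
T = 27.2 + 339.339 = 366.539 °C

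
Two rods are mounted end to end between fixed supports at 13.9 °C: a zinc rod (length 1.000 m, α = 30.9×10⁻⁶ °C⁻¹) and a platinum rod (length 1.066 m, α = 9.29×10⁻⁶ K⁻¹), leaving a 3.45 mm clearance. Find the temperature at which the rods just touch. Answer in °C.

T = 98.5 °C

α₁L₁ = 3.090×10⁻⁵ m/K, α₂L₂ = 9.90314×10⁻⁶ m/K → total 4.080314×10⁻⁵ m/K
ΔT = g/(α₁L₁+α₂L₂) = 3.45×10⁻³ / 4.080314×10⁻⁵ = 84.552 K
T = 13.9 + 84.552 = 98.452 °C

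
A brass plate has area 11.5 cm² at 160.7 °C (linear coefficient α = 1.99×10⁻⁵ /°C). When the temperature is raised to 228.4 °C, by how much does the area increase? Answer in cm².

ΔA = 0.0310 cm²

Area coefficient ≈ 2α; |ΔT| = 67.7 K
ΔA = 2αA₀ΔT = 2(1.99×10⁻⁵)(11.5)(67.7) = 0.0310 cm²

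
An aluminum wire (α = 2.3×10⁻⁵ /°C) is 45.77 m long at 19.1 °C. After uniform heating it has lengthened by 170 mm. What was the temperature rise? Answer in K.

ΔT = 161 K

ΔL = αL₀ΔT ⇒ ΔT = ΔL / (αL₀)
ΔT = 170×10⁻³ m / (2.3×10⁻⁵ × 45.77 m) = 161.49 K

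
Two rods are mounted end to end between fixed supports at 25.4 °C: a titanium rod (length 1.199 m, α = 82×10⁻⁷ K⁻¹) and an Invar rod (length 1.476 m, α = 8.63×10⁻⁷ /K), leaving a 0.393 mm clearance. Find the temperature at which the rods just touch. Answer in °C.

Gap closes when ΔL₁ + ΔL₂ = 0.393 mm = 3.93×10⁻⁴ m
(α₁L₁ + α₂L₂)ΔT = g
α₁L₁ + α₂L₂ = 82×10⁻⁷×1.199 + 8.63×10⁻⁷×1.476 = 1.1105588×10⁻⁵ m/K
ΔT = 3.93×10⁻⁴ / 1.1105588×10⁻⁵ = 35.388 K
T = 25.4 + 35.388 = 60.788 °C

T = 60.8 °C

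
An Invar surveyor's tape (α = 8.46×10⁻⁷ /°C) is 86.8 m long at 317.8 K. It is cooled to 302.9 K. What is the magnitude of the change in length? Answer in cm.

ΔL = 0.109 cm

|ΔT| = |302.9 − 317.8| = 14.9 K
ΔL = αL₀ΔT = (8.46×10⁻⁷)(86.8)(14.9) = 1.09×10⁻³ m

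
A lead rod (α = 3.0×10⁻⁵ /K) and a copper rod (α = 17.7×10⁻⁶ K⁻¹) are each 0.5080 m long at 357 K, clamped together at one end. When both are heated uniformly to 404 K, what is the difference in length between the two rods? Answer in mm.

0.294 mm

ΔT = 47 K
lead: ΔL = 3.0×10⁻⁵ × 0.5080 m × 47 = 7.1628×10⁻⁴ m = 0.71628 mm
copper: ΔL = 17.7×10⁻⁶ × 0.5080 m × 47 = 4.2261×10⁻⁴ m = 0.42261 mm
difference = 0.71628 − 0.42261 = 0.29367 mm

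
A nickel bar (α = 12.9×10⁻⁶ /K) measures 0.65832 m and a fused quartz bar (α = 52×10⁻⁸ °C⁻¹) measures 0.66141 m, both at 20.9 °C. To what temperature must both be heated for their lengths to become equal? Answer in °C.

T = 400.1 °C

L₁(1 + α₁ΔT) = L₂(1 + α₂ΔT) ⇒ ΔT = (L₂ − L₁)/(α₁L₁ − α₂L₂)
L₂ − L₁ = 0.66141 − 0.65832 = 3.09×10⁻³ m
α₁L₁ − α₂L₂ = 12.9×10⁻⁶×0.65832 − 52×10⁻⁸×0.66141 = 8.1483948×10⁻⁶ m/K
ΔT = 3.09×10⁻³ / 8.1483948×10⁻⁶ = 379.216 K
T = 20.9 + 379.216 = 400.116 °C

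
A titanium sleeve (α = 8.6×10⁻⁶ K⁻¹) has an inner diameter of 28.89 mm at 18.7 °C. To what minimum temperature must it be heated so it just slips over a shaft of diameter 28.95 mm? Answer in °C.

Required Δd = 28.95 − 28.89 = 0.06 mm
Δd = αd₀ΔT ⇒ ΔT = Δd/(αd₀) = 0.06 / (8.6×10⁻⁶ × 28.89) = 241.49 K
T_min = 18.7 + 241.49 = 260.19 °C

T = 260 °C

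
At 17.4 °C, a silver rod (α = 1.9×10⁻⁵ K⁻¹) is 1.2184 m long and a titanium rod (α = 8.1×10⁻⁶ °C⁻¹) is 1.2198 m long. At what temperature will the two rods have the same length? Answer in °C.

L₁(1 + α₁ΔT) = L₂(1 + α₂ΔT) ⇒ ΔT = (L₂ − L₁)/(α₁L₁ − α₂L₂)
L₂ − L₁ = 1.2198 − 1.2184 = 1.40×10⁻³ m
α₁L₁ − α₂L₂ = 1.9×10⁻⁵×1.2184 − 8.1×10⁻⁶×1.2198 = 1.326922×10⁻⁵ m/K
ΔT = 1.40×10⁻³ / 1.326922×10⁻⁵ = 105.507 K
T = 17.4 + 105.507 = 122.907 °C

T = 122.9 °C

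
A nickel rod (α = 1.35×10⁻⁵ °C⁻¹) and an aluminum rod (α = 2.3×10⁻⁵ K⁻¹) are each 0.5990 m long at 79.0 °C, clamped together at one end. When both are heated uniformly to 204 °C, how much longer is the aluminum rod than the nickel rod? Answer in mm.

ΔT = 125.0 K
nickel: ΔL = 1.35×10⁻⁵ × 0.5990 m × 125.0 = 1.0108×10⁻³ m = 1.0108 mm
aluminum: ΔL = 2.3×10⁻⁵ × 0.5990 m × 125.0 = 1.7221×10⁻³ m = 1.7221 mm
difference = 1.7221 − 1.0108 = 0.7113 mm

0.711 mm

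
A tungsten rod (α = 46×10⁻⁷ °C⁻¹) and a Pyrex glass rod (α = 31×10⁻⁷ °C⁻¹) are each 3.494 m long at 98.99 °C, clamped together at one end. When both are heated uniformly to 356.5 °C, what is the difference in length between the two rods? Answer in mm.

ΔT = 257.51 K
tungsten: ΔL = 46×10⁻⁷ × 3.494 m × 257.51 = 4.1388×10⁻³ m = 4.1388 mm
Pyrex glass: ΔL = 31×10⁻⁷ × 3.494 m × 257.51 = 2.7892×10⁻³ m = 2.7892 mm
difference = 4.1388 − 2.7892 = 1.3496 mm

1.35 mm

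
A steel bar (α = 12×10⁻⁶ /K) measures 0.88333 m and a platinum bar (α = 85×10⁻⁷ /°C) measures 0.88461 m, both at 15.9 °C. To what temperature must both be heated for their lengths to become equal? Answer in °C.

T = 431.4 °C

L₁(1 + α₁ΔT) = L₂(1 + α₂ΔT) ⇒ ΔT = (L₂ − L₁)/(α₁L₁ − α₂L₂)
L₂ − L₁ = 0.88461 − 0.88333 = 1.28×10⁻³ m
α₁L₁ − α₂L₂ = 12×10⁻⁶×0.88333 − 85×10⁻⁷×0.88461 = 3.080775×10⁻⁶ m/K
ΔT = 1.28×10⁻³ / 3.080775×10⁻⁶ = 415.480 K
T = 15.9 + 415.480 = 431.380 °C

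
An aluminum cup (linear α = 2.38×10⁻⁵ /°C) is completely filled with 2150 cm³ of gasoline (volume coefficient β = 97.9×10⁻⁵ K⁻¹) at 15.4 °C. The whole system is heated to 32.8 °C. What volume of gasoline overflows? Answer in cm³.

The cup also expands: β_container ≈ 3α = 7.14×10⁻⁵ /K
Net overflow = V₀(β_liq − 3α_cont)ΔT
β − 3α = 9.79×10⁻⁴ − 7.14×10⁻⁵ = 9.076×10⁻⁴ /K; ΔT = 17.4 K
ΔV = 2150 × 9.076×10⁻⁴ × 17.4 = 34.0 cm³

34.0 cm³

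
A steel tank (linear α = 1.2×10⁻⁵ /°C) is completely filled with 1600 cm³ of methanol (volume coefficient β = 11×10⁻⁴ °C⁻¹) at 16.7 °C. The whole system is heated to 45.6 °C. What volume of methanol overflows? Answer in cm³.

The tank also expands: β_container ≈ 3α = 3.6×10⁻⁵ /K
Net overflow = V₀(β_liq − 3α_cont)ΔT
β − 3α = 1.10×10⁻³ − 3.6×10⁻⁵ = 1.064×10⁻³ /K; ΔT = 28.9 K
ΔV = 1600 × 1.064×10⁻³ × 28.9 = 49.2 cm³

49.2 cm³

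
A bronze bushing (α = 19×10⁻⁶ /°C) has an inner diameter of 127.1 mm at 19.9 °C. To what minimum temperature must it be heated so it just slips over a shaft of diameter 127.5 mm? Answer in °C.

Required Δd = 127.5 − 127.1 = 0.4 mm
Δd = αd₀ΔT ⇒ ΔT = Δd/(αd₀) = 0.4 / (19×10⁻⁶ × 127.1) = 165.64 K
T_min = 19.9 + 165.64 = 185.54 °C

T = 186 °C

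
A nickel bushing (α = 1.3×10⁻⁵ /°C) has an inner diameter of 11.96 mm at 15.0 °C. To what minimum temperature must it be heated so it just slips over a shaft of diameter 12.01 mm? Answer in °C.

Required Δd = 12.01 − 11.96 = 0.05 mm
Δd = αd₀ΔT ⇒ ΔT = Δd/(αd₀) = 0.05 / (1.3×10⁻⁵ × 11.96) = 321.58 K
T_min = 15.0 + 321.58 = 336.58 °C

T = 337 °C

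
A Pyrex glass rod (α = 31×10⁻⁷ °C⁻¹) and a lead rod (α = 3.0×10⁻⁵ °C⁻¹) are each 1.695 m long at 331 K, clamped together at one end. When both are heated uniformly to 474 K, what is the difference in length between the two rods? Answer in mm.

6.52 mm

ΔT = 143 K
Pyrex glass: ΔL = 31×10⁻⁷ × 1.695 m × 143 = 7.5139×10⁻⁴ m = 0.75139 mm
lead: ΔL = 3.0×10⁻⁵ × 1.695 m × 143 = 7.2716×10⁻³ m = 7.2716 mm
difference = 7.2716 − 0.75139 = 6.52021 mm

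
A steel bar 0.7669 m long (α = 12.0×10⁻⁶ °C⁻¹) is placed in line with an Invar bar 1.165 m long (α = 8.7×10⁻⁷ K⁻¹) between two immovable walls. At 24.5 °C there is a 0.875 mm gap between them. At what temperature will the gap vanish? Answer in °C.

T = 110 °C

α₁L₁ = 9.2028×10⁻⁶ m/K, α₂L₂ = 1.01355×10⁻⁶ m/K → total 1.021635×10⁻⁵ m/K
ΔT = g/(α₁L₁+α₂L₂) = 8.75×10⁻⁴ / 1.021635×10⁻⁵ = 85.65 K
T = 24.5 + 85.65 = 110.15 °C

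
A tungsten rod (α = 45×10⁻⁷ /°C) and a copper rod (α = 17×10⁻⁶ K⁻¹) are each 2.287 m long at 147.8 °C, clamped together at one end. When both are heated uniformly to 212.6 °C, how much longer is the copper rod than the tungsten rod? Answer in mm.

1.85 mm

ΔT = 64.8 K
tungsten: ΔL = 45×10⁻⁷ × 2.287 m × 64.8 = 6.6689×10⁻⁴ m = 0.66689 mm
copper: ΔL = 17×10⁻⁶ × 2.287 m × 64.8 = 2.5194×10⁻³ m = 2.5194 mm
difference = 2.5194 − 0.66689 = 1.85251 mm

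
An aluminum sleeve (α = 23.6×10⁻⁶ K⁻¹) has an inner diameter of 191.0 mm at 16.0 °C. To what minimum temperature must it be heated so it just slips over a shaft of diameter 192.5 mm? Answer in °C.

Required Δd = 192.5 − 191.0 = 1.5 mm
Δd = αd₀ΔT ⇒ ΔT = Δd/(αd₀) = 1.5 / (23.6×10⁻⁶ × 191.0) = 332.77 K
T_min = 16.0 + 332.77 = 348.77 °C

T = 349 °C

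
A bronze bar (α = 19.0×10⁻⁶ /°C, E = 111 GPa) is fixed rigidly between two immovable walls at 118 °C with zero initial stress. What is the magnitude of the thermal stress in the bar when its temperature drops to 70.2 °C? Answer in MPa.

σ = 101 MPa

Fully constrained: the free strain ε = αΔT is blocked, so σ = Eε = EαΔT.
|ΔT| = 47.8 K
σ = 111×10⁹ × 19.0×10⁻⁶ × 47.8 = 1.01×10⁸ Pa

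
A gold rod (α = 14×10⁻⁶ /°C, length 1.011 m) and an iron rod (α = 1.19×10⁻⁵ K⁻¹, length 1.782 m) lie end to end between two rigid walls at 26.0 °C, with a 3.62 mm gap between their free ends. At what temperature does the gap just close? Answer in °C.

T = 128 °C

α₁L₁ = 1.4154×10⁻⁵ m/K, α₂L₂ = 2.12058×10⁻⁵ m/K → total 3.53598×10⁻⁵ m/K
ΔT = g/(α₁L₁+α₂L₂) = 3.62×10⁻³ / 3.53598×10⁻⁵ = 102.38 K
T = 26.0 + 102.38 = 128.38 °C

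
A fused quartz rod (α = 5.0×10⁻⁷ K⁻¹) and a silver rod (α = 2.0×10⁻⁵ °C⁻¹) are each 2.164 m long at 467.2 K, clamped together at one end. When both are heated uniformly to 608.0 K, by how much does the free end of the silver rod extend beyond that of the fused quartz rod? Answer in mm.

ΔT = 140.8 K
fused quartz: ΔL = 5.0×10⁻⁷ × 2.164 m × 140.8 = 1.5235×10⁻⁴ m = 0.15235 mm
silver: ΔL = 2.0×10⁻⁵ × 2.164 m × 140.8 = 6.0938×10⁻³ m = 6.0938 mm
difference = 6.0938 − 0.15235 = 5.94145 mm

5.94 mm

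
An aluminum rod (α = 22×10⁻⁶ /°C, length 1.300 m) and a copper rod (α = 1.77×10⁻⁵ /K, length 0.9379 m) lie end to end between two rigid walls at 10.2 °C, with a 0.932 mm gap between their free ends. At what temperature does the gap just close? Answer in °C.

Gap closes when ΔL₁ + ΔL₂ = 0.932 mm = 9.32×10⁻⁴ m
(α₁L₁ + α₂L₂)ΔT = g
α₁L₁ + α₂L₂ = 22×10⁻⁶×1.300 + 1.77×10⁻⁵×0.9379 = 4.520083×10⁻⁵ m/K
ΔT = 9.32×10⁻⁴ / 4.520083×10⁻⁵ = 20.619 K
T = 10.2 + 20.619 = 30.819 °C

T = 30.8 °C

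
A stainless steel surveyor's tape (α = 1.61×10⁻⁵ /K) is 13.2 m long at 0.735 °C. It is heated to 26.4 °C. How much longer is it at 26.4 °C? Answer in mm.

ΔL = 5.45 mm

|ΔT| = |26.4 − 0.735| = 25.665 K
ΔL = αL₀ΔT = (1.61×10⁻⁵)(13.2)(25.665) = 5.45×10⁻³ m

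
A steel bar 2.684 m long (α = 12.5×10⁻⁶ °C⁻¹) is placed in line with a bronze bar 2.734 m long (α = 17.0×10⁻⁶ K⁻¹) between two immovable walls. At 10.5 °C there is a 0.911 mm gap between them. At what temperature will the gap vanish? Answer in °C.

T = 21.9 °C

Gap closes when ΔL₁ + ΔL₂ = 0.911 mm = 9.11×10⁻⁴ m
(α₁L₁ + α₂L₂)ΔT = g
α₁L₁ + α₂L₂ = 12.5×10⁻⁶×2.684 + 17.0×10⁻⁶×2.734 = 8.0028×10⁻⁵ m/K
ΔT = 9.11×10⁻⁴ / 8.0028×10⁻⁵ = 11.384 K
T = 10.5 + 11.384 = 21.884 °C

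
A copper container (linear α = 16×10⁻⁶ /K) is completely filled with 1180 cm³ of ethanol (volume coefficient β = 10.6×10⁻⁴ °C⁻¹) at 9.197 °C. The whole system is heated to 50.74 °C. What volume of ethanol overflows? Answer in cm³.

49.6 cm³

The container also expands: β_container ≈ 3α = 4.8×10⁻⁵ /K
Net overflow = V₀(β_liq − 3α_cont)ΔT
β − 3α = 1.06×10⁻³ − 4.8×10⁻⁵ = 1.012×10⁻³ /K; ΔT = 41.543 K
ΔV = 1180 × 1.012×10⁻³ × 41.543 = 49.6 cm³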